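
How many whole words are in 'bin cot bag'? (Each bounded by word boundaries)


Word boundaries (\b) mark the start/end of each word.
Text: 'bin cot bag'
Splitting by whitespace:
  Word 1: 'bin'
  Word 2: 'cot'
  Word 3: 'bag'
Total whole words: 3

3


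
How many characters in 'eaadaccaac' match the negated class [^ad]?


Negated class [^ad] matches any char NOT in {a, d}
Scanning 'eaadaccaac':
  pos 0: 'e' -> MATCH
  pos 1: 'a' -> no (excluded)
  pos 2: 'a' -> no (excluded)
  pos 3: 'd' -> no (excluded)
  pos 4: 'a' -> no (excluded)
  pos 5: 'c' -> MATCH
  pos 6: 'c' -> MATCH
  pos 7: 'a' -> no (excluded)
  pos 8: 'a' -> no (excluded)
  pos 9: 'c' -> MATCH
Total matches: 4

4


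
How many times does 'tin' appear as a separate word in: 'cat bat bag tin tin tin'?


Scanning each word for exact match 'tin':
  Word 1: 'cat' -> no
  Word 2: 'bat' -> no
  Word 3: 'bag' -> no
  Word 4: 'tin' -> MATCH
  Word 5: 'tin' -> MATCH
  Word 6: 'tin' -> MATCH
Total matches: 3

3


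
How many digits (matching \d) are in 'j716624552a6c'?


\d matches any digit 0-9.
Scanning 'j716624552a6c':
  pos 1: '7' -> DIGIT
  pos 2: '1' -> DIGIT
  pos 3: '6' -> DIGIT
  pos 4: '6' -> DIGIT
  pos 5: '2' -> DIGIT
  pos 6: '4' -> DIGIT
  pos 7: '5' -> DIGIT
  pos 8: '5' -> DIGIT
  pos 9: '2' -> DIGIT
  pos 11: '6' -> DIGIT
Digits found: ['7', '1', '6', '6', '2', '4', '5', '5', '2', '6']
Total: 10

10


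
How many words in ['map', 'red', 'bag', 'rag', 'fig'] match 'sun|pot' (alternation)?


Alternation 'sun|pot' matches either 'sun' or 'pot'.
Checking each word:
  'map' -> no
  'red' -> no
  'bag' -> no
  'rag' -> no
  'fig' -> no
Matches: []
Count: 0

0


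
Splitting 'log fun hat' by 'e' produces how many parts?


Splitting by 'e' breaks the string at each occurrence of the separator.
Text: 'log fun hat'
Parts after split:
  Part 1: 'log fun hat'
Total parts: 1

1


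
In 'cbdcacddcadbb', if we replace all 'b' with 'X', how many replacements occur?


re.sub('b', 'X', text) replaces every occurrence of 'b' with 'X'.
Text: 'cbdcacddcadbb'
Scanning for 'b':
  pos 1: 'b' -> replacement #1
  pos 11: 'b' -> replacement #2
  pos 12: 'b' -> replacement #3
Total replacements: 3

3


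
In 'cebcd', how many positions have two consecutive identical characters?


Looking for consecutive identical characters in 'cebcd':
  pos 0-1: 'c' vs 'e' -> different
  pos 1-2: 'e' vs 'b' -> different
  pos 2-3: 'b' vs 'c' -> different
  pos 3-4: 'c' vs 'd' -> different
Consecutive identical pairs: []
Count: 0

0


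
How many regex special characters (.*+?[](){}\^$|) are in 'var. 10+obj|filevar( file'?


Regex special characters are: . * + ? [ ] ( ) { } \ ^ $ |
Scanning 'var. 10+obj|filevar( file':
  pos 3: '.' -> SPECIAL
  pos 7: '+' -> SPECIAL
  pos 11: '|' -> SPECIAL
  pos 19: '(' -> SPECIAL
Special chars found: ['.', '+', '|', '(']
Total: 4

4


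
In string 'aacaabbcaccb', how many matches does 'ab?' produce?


Pattern 'ab?' matches 'a' optionally followed by 'b'.
String: 'aacaabbcaccb'
Scanning left to right for 'a' then checking next char:
  Match 1: 'a' (a not followed by b)
  Match 2: 'a' (a not followed by b)
  Match 3: 'a' (a not followed by b)
  Match 4: 'ab' (a followed by b)
  Match 5: 'a' (a not followed by b)
Total matches: 5

5


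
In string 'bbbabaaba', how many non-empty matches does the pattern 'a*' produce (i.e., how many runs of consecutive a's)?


Pattern 'a*' matches zero or more a's. We want non-empty runs of consecutive a's.
String: 'bbbabaaba'
Walking through the string to find runs of a's:
  Run 1: positions 3-3 -> 'a'
  Run 2: positions 5-6 -> 'aa'
  Run 3: positions 8-8 -> 'a'
Non-empty runs found: ['a', 'aa', 'a']
Count: 3

3


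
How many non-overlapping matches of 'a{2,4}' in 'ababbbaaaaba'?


Pattern 'a{2,4}' matches between 2 and 4 consecutive a's (greedy).
String: 'ababbbaaaaba'
Finding runs of a's and applying greedy matching:
  Run at pos 0: 'a' (length 1)
  Run at pos 2: 'a' (length 1)
  Run at pos 6: 'aaaa' (length 4)
  Run at pos 11: 'a' (length 1)
Matches: ['aaaa']
Count: 1

1


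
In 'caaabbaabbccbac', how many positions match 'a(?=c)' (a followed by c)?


Lookahead 'a(?=c)' matches 'a' only when followed by 'c'.
String: 'caaabbaabbccbac'
Checking each position where char is 'a':
  pos 1: 'a' -> no (next='a')
  pos 2: 'a' -> no (next='a')
  pos 3: 'a' -> no (next='b')
  pos 6: 'a' -> no (next='a')
  pos 7: 'a' -> no (next='b')
  pos 13: 'a' -> MATCH (next='c')
Matching positions: [13]
Count: 1

1


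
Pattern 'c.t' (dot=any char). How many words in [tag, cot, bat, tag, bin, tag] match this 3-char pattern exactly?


Pattern 'c.t' means: starts with 'c', any single char, ends with 't'.
Checking each word (must be exactly 3 chars):
  'tag' (len=3): no
  'cot' (len=3): MATCH
  'bat' (len=3): no
  'tag' (len=3): no
  'bin' (len=3): no
  'tag' (len=3): no
Matching words: ['cot']
Total: 1

1


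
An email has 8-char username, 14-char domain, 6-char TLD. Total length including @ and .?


An email address has format: username@domain.tld
Username length: 8
'@' character: 1
Domain length: 14
'.' character: 1
TLD length: 6
Total = 8 + 1 + 14 + 1 + 6 = 30

30


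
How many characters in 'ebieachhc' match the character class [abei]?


Character class [abei] matches any of: {a, b, e, i}
Scanning string 'ebieachhc' character by character:
  pos 0: 'e' -> MATCH
  pos 1: 'b' -> MATCH
  pos 2: 'i' -> MATCH
  pos 3: 'e' -> MATCH
  pos 4: 'a' -> MATCH
  pos 5: 'c' -> no
  pos 6: 'h' -> no
  pos 7: 'h' -> no
  pos 8: 'c' -> no
Total matches: 5

5


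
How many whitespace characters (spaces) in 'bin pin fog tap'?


\s matches whitespace characters (spaces, tabs, etc.).
Text: 'bin pin fog tap'
This text has 4 words separated by spaces.
Number of spaces = number of words - 1 = 4 - 1 = 3

3


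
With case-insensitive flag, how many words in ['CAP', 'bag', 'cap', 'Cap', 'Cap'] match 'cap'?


Case-insensitive matching: compare each word's lowercase form to 'cap'.
  'CAP' -> lower='cap' -> MATCH
  'bag' -> lower='bag' -> no
  'cap' -> lower='cap' -> MATCH
  'Cap' -> lower='cap' -> MATCH
  'Cap' -> lower='cap' -> MATCH
Matches: ['CAP', 'cap', 'Cap', 'Cap']
Count: 4

4


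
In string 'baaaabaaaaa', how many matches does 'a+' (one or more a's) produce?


Pattern 'a+' matches one or more consecutive a's.
String: 'baaaabaaaaa'
Scanning for runs of a:
  Match 1: 'aaaa' (length 4)
  Match 2: 'aaaaa' (length 5)
Total matches: 2

2


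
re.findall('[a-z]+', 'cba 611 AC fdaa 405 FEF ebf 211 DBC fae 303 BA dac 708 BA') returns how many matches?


Pattern '[a-z]+' finds one or more lowercase letters.
Text: 'cba 611 AC fdaa 405 FEF ebf 211 DBC fae 303 BA dac 708 BA'
Scanning for matches:
  Match 1: 'cba'
  Match 2: 'fdaa'
  Match 3: 'ebf'
  Match 4: 'fae'
  Match 5: 'dac'
Total matches: 5

5


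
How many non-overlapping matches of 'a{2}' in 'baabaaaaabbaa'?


Pattern 'a{2}' matches exactly 2 consecutive a's (greedy, non-overlapping).
String: 'baabaaaaabbaa'
Scanning for runs of a's:
  Run at pos 1: 'aa' (length 2) -> 1 match(es)
  Run at pos 4: 'aaaaa' (length 5) -> 2 match(es)
  Run at pos 11: 'aa' (length 2) -> 1 match(es)
Matches found: ['aa', 'aa', 'aa', 'aa']
Total: 4

4


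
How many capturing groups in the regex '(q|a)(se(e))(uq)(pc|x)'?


To count capturing groups, count each '(' that starts a group.
Pattern: '(q|a)(se(e))(uq)(pc|x)'
Walking through the pattern:
  Position 0: '(' -> group #1
  Position 5: '(' -> group #2
  Position 8: '(' -> group #3
  Position 12: '(' -> group #4
  Position 16: '(' -> group #5
Total capturing groups: 5

5


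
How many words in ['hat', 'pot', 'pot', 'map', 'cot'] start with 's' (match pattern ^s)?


Pattern ^s anchors to start of word. Check which words begin with 's':
  'hat' -> no
  'pot' -> no
  'pot' -> no
  'map' -> no
  'cot' -> no
Matching words: []
Count: 0

0


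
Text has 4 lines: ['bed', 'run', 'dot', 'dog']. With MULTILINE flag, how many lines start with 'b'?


With MULTILINE flag, ^ matches the start of each line.
Lines: ['bed', 'run', 'dot', 'dog']
Checking which lines start with 'b':
  Line 1: 'bed' -> MATCH
  Line 2: 'run' -> no
  Line 3: 'dot' -> no
  Line 4: 'dog' -> no
Matching lines: ['bed']
Count: 1

1


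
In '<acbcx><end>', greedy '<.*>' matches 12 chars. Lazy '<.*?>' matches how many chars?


Greedy '<.*>' tries to match as MUCH as possible.
Lazy '<.*?>' tries to match as LITTLE as possible.

String: '<acbcx><end>'
Greedy '<.*>' starts at first '<' and extends to the LAST '>': '<acbcx><end>' (12 chars)
Lazy '<.*?>' starts at first '<' and stops at the FIRST '>': '<acbcx>' (7 chars)

7


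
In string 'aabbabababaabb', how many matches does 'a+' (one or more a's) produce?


Pattern 'a+' matches one or more consecutive a's.
String: 'aabbabababaabb'
Scanning for runs of a:
  Match 1: 'aa' (length 2)
  Match 2: 'a' (length 1)
  Match 3: 'a' (length 1)
  Match 4: 'a' (length 1)
  Match 5: 'aa' (length 2)
Total matches: 5

5


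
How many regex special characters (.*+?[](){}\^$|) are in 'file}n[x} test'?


Regex special characters are: . * + ? [ ] ( ) { } \ ^ $ |
Scanning 'file}n[x} test':
  pos 4: '}' -> SPECIAL
  pos 6: '[' -> SPECIAL
  pos 8: '}' -> SPECIAL
Special chars found: ['}', '[', '}']
Total: 3

3


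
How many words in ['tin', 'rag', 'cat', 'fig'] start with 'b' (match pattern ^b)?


Pattern ^b anchors to start of word. Check which words begin with 'b':
  'tin' -> no
  'rag' -> no
  'cat' -> no
  'fig' -> no
Matching words: []
Count: 0

0


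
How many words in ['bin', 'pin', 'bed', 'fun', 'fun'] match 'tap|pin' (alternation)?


Alternation 'tap|pin' matches either 'tap' or 'pin'.
Checking each word:
  'bin' -> no
  'pin' -> MATCH
  'bed' -> no
  'fun' -> no
  'fun' -> no
Matches: ['pin']
Count: 1

1


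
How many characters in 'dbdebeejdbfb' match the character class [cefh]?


Character class [cefh] matches any of: {c, e, f, h}
Scanning string 'dbdebeejdbfb' character by character:
  pos 0: 'd' -> no
  pos 1: 'b' -> no
  pos 2: 'd' -> no
  pos 3: 'e' -> MATCH
  pos 4: 'b' -> no
  pos 5: 'e' -> MATCH
  pos 6: 'e' -> MATCH
  pos 7: 'j' -> no
  pos 8: 'd' -> no
  pos 9: 'b' -> no
  pos 10: 'f' -> MATCH
  pos 11: 'b' -> no
Total matches: 4

4


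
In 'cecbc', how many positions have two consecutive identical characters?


Looking for consecutive identical characters in 'cecbc':
  pos 0-1: 'c' vs 'e' -> different
  pos 1-2: 'e' vs 'c' -> different
  pos 2-3: 'c' vs 'b' -> different
  pos 3-4: 'b' vs 'c' -> different
Consecutive identical pairs: []
Count: 0

0


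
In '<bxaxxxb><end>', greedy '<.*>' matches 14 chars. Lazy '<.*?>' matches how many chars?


Greedy '<.*>' tries to match as MUCH as possible.
Lazy '<.*?>' tries to match as LITTLE as possible.

String: '<bxaxxxb><end>'
Greedy '<.*>' starts at first '<' and extends to the LAST '>': '<bxaxxxb><end>' (14 chars)
Lazy '<.*?>' starts at first '<' and stops at the FIRST '>': '<bxaxxxb>' (9 chars)

9


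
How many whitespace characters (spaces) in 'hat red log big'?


\s matches whitespace characters (spaces, tabs, etc.).
Text: 'hat red log big'
This text has 4 words separated by spaces.
Number of spaces = number of words - 1 = 4 - 1 = 3

3


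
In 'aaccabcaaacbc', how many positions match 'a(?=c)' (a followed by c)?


Lookahead 'a(?=c)' matches 'a' only when followed by 'c'.
String: 'aaccabcaaacbc'
Checking each position where char is 'a':
  pos 0: 'a' -> no (next='a')
  pos 1: 'a' -> MATCH (next='c')
  pos 4: 'a' -> no (next='b')
  pos 7: 'a' -> no (next='a')
  pos 8: 'a' -> no (next='a')
  pos 9: 'a' -> MATCH (next='c')
Matching positions: [1, 9]
Count: 2

2


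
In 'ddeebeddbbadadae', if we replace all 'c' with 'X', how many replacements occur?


re.sub('c', 'X', text) replaces every occurrence of 'c' with 'X'.
Text: 'ddeebeddbbadadae'
Scanning for 'c':
Total replacements: 0

0


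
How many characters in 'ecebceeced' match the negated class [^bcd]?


Negated class [^bcd] matches any char NOT in {b, c, d}
Scanning 'ecebceeced':
  pos 0: 'e' -> MATCH
  pos 1: 'c' -> no (excluded)
  pos 2: 'e' -> MATCH
  pos 3: 'b' -> no (excluded)
  pos 4: 'c' -> no (excluded)
  pos 5: 'e' -> MATCH
  pos 6: 'e' -> MATCH
  pos 7: 'c' -> no (excluded)
  pos 8: 'e' -> MATCH
  pos 9: 'd' -> no (excluded)
Total matches: 5

5


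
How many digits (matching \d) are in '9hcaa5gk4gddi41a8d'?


\d matches any digit 0-9.
Scanning '9hcaa5gk4gddi41a8d':
  pos 0: '9' -> DIGIT
  pos 5: '5' -> DIGIT
  pos 8: '4' -> DIGIT
  pos 13: '4' -> DIGIT
  pos 14: '1' -> DIGIT
  pos 16: '8' -> DIGIT
Digits found: ['9', '5', '4', '4', '1', '8']
Total: 6

6


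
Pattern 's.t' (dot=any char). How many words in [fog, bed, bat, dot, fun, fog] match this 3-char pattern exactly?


Pattern 's.t' means: starts with 's', any single char, ends with 't'.
Checking each word (must be exactly 3 chars):
  'fog' (len=3): no
  'bed' (len=3): no
  'bat' (len=3): no
  'dot' (len=3): no
  'fun' (len=3): no
  'fog' (len=3): no
Matching words: []
Total: 0

0


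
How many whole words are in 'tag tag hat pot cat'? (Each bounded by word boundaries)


Word boundaries (\b) mark the start/end of each word.
Text: 'tag tag hat pot cat'
Splitting by whitespace:
  Word 1: 'tag'
  Word 2: 'tag'
  Word 3: 'hat'
  Word 4: 'pot'
  Word 5: 'cat'
Total whole words: 5

5


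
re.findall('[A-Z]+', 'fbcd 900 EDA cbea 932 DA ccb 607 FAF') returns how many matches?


Pattern '[A-Z]+' finds one or more uppercase letters.
Text: 'fbcd 900 EDA cbea 932 DA ccb 607 FAF'
Scanning for matches:
  Match 1: 'EDA'
  Match 2: 'DA'
  Match 3: 'FAF'
Total matches: 3

3


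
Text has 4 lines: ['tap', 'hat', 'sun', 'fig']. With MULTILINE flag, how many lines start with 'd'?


With MULTILINE flag, ^ matches the start of each line.
Lines: ['tap', 'hat', 'sun', 'fig']
Checking which lines start with 'd':
  Line 1: 'tap' -> no
  Line 2: 'hat' -> no
  Line 3: 'sun' -> no
  Line 4: 'fig' -> no
Matching lines: []
Count: 0

0


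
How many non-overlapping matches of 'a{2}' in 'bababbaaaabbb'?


Pattern 'a{2}' matches exactly 2 consecutive a's (greedy, non-overlapping).
String: 'bababbaaaabbb'
Scanning for runs of a's:
  Run at pos 1: 'a' (length 1) -> 0 match(es)
  Run at pos 3: 'a' (length 1) -> 0 match(es)
  Run at pos 6: 'aaaa' (length 4) -> 2 match(es)
Matches found: ['aa', 'aa']
Total: 2

2


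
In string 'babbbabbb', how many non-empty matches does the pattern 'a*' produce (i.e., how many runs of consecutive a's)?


Pattern 'a*' matches zero or more a's. We want non-empty runs of consecutive a's.
String: 'babbbabbb'
Walking through the string to find runs of a's:
  Run 1: positions 1-1 -> 'a'
  Run 2: positions 5-5 -> 'a'
Non-empty runs found: ['a', 'a']
Count: 2

2


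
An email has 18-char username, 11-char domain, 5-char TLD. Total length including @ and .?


An email address has format: username@domain.tld
Username length: 18
'@' character: 1
Domain length: 11
'.' character: 1
TLD length: 5
Total = 18 + 1 + 11 + 1 + 5 = 36

36


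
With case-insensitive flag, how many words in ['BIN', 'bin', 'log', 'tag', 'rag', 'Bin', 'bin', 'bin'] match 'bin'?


Case-insensitive matching: compare each word's lowercase form to 'bin'.
  'BIN' -> lower='bin' -> MATCH
  'bin' -> lower='bin' -> MATCH
  'log' -> lower='log' -> no
  'tag' -> lower='tag' -> no
  'rag' -> lower='rag' -> no
  'Bin' -> lower='bin' -> MATCH
  'bin' -> lower='bin' -> MATCH
  'bin' -> lower='bin' -> MATCH
Matches: ['BIN', 'bin', 'Bin', 'bin', 'bin']
Count: 5

5


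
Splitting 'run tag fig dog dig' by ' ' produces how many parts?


Splitting by ' ' breaks the string at each occurrence of the separator.
Text: 'run tag fig dog dig'
Parts after split:
  Part 1: 'run'
  Part 2: 'tag'
  Part 3: 'fig'
  Part 4: 'dog'
  Part 5: 'dig'
Total parts: 5

5


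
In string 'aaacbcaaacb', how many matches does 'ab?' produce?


Pattern 'ab?' matches 'a' optionally followed by 'b'.
String: 'aaacbcaaacb'
Scanning left to right for 'a' then checking next char:
  Match 1: 'a' (a not followed by b)
  Match 2: 'a' (a not followed by b)
  Match 3: 'a' (a not followed by b)
  Match 4: 'a' (a not followed by b)
  Match 5: 'a' (a not followed by b)
  Match 6: 'a' (a not followed by b)
Total matches: 6

6


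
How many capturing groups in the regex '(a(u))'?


To count capturing groups, count each '(' that starts a group.
Pattern: '(a(u))'
Walking through the pattern:
  Position 0: '(' -> group #1
  Position 2: '(' -> group #2
Total capturing groups: 2

2


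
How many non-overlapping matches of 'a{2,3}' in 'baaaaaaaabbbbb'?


Pattern 'a{2,3}' matches between 2 and 3 consecutive a's (greedy).
String: 'baaaaaaaabbbbb'
Finding runs of a's and applying greedy matching:
  Run at pos 1: 'aaaaaaaa' (length 8)
Matches: ['aaa', 'aaa', 'aa']
Count: 3

3


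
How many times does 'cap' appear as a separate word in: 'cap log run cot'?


Scanning each word for exact match 'cap':
  Word 1: 'cap' -> MATCH
  Word 2: 'log' -> no
  Word 3: 'run' -> no
  Word 4: 'cot' -> no
Total matches: 1

1


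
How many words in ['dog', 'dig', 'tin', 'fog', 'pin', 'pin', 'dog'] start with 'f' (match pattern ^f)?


Pattern ^f anchors to start of word. Check which words begin with 'f':
  'dog' -> no
  'dig' -> no
  'tin' -> no
  'fog' -> MATCH (starts with 'f')
  'pin' -> no
  'pin' -> no
  'dog' -> no
Matching words: ['fog']
Count: 1

1


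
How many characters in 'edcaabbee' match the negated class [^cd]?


Negated class [^cd] matches any char NOT in {c, d}
Scanning 'edcaabbee':
  pos 0: 'e' -> MATCH
  pos 1: 'd' -> no (excluded)
  pos 2: 'c' -> no (excluded)
  pos 3: 'a' -> MATCH
  pos 4: 'a' -> MATCH
  pos 5: 'b' -> MATCH
  pos 6: 'b' -> MATCH
  pos 7: 'e' -> MATCH
  pos 8: 'e' -> MATCH
Total matches: 7

7


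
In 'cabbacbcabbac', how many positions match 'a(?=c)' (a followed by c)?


Lookahead 'a(?=c)' matches 'a' only when followed by 'c'.
String: 'cabbacbcabbac'
Checking each position where char is 'a':
  pos 1: 'a' -> no (next='b')
  pos 4: 'a' -> MATCH (next='c')
  pos 8: 'a' -> no (next='b')
  pos 11: 'a' -> MATCH (next='c')
Matching positions: [4, 11]
Count: 2

2


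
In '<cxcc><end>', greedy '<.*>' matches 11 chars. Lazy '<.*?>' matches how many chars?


Greedy '<.*>' tries to match as MUCH as possible.
Lazy '<.*?>' tries to match as LITTLE as possible.

String: '<cxcc><end>'
Greedy '<.*>' starts at first '<' and extends to the LAST '>': '<cxcc><end>' (11 chars)
Lazy '<.*?>' starts at first '<' and stops at the FIRST '>': '<cxcc>' (6 chars)

6


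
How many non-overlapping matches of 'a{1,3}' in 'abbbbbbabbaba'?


Pattern 'a{1,3}' matches between 1 and 3 consecutive a's (greedy).
String: 'abbbbbbabbaba'
Finding runs of a's and applying greedy matching:
  Run at pos 0: 'a' (length 1)
  Run at pos 7: 'a' (length 1)
  Run at pos 10: 'a' (length 1)
  Run at pos 12: 'a' (length 1)
Matches: ['a', 'a', 'a', 'a']
Count: 4

4


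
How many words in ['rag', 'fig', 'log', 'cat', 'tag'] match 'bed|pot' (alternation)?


Alternation 'bed|pot' matches either 'bed' or 'pot'.
Checking each word:
  'rag' -> no
  'fig' -> no
  'log' -> no
  'cat' -> no
  'tag' -> no
Matches: []
Count: 0

0


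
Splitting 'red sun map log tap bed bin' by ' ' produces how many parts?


Splitting by ' ' breaks the string at each occurrence of the separator.
Text: 'red sun map log tap bed bin'
Parts after split:
  Part 1: 'red'
  Part 2: 'sun'
  Part 3: 'map'
  Part 4: 'log'
  Part 5: 'tap'
  Part 6: 'bed'
  Part 7: 'bin'
Total parts: 7

7


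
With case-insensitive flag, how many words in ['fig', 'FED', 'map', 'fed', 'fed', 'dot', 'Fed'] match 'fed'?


Case-insensitive matching: compare each word's lowercase form to 'fed'.
  'fig' -> lower='fig' -> no
  'FED' -> lower='fed' -> MATCH
  'map' -> lower='map' -> no
  'fed' -> lower='fed' -> MATCH
  'fed' -> lower='fed' -> MATCH
  'dot' -> lower='dot' -> no
  'Fed' -> lower='fed' -> MATCH
Matches: ['FED', 'fed', 'fed', 'Fed']
Count: 4

4


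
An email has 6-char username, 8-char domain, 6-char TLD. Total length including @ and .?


An email address has format: username@domain.tld
Username length: 6
'@' character: 1
Domain length: 8
'.' character: 1
TLD length: 6
Total = 6 + 1 + 8 + 1 + 6 = 22

22


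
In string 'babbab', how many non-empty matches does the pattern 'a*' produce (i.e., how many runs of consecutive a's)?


Pattern 'a*' matches zero or more a's. We want non-empty runs of consecutive a's.
String: 'babbab'
Walking through the string to find runs of a's:
  Run 1: positions 1-1 -> 'a'
  Run 2: positions 4-4 -> 'a'
Non-empty runs found: ['a', 'a']
Count: 2

2


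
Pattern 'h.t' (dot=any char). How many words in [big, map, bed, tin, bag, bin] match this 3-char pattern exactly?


Pattern 'h.t' means: starts with 'h', any single char, ends with 't'.
Checking each word (must be exactly 3 chars):
  'big' (len=3): no
  'map' (len=3): no
  'bed' (len=3): no
  'tin' (len=3): no
  'bag' (len=3): no
  'bin' (len=3): no
Matching words: []
Total: 0

0


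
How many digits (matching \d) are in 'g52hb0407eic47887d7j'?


\d matches any digit 0-9.
Scanning 'g52hb0407eic47887d7j':
  pos 1: '5' -> DIGIT
  pos 2: '2' -> DIGIT
  pos 5: '0' -> DIGIT
  pos 6: '4' -> DIGIT
  pos 7: '0' -> DIGIT
  pos 8: '7' -> DIGIT
  pos 12: '4' -> DIGIT
  pos 13: '7' -> DIGIT
  pos 14: '8' -> DIGIT
  pos 15: '8' -> DIGIT
  pos 16: '7' -> DIGIT
  pos 18: '7' -> DIGIT
Digits found: ['5', '2', '0', '4', '0', '7', '4', '7', '8', '8', '7', '7']
Total: 12

12


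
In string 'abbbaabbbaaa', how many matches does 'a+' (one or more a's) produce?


Pattern 'a+' matches one or more consecutive a's.
String: 'abbbaabbbaaa'
Scanning for runs of a:
  Match 1: 'a' (length 1)
  Match 2: 'aa' (length 2)
  Match 3: 'aaa' (length 3)
Total matches: 3

3


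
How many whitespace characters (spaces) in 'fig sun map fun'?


\s matches whitespace characters (spaces, tabs, etc.).
Text: 'fig sun map fun'
This text has 4 words separated by spaces.
Number of spaces = number of words - 1 = 4 - 1 = 3

3


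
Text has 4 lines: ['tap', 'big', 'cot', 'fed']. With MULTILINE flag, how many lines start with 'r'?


With MULTILINE flag, ^ matches the start of each line.
Lines: ['tap', 'big', 'cot', 'fed']
Checking which lines start with 'r':
  Line 1: 'tap' -> no
  Line 2: 'big' -> no
  Line 3: 'cot' -> no
  Line 4: 'fed' -> no
Matching lines: []
Count: 0

0


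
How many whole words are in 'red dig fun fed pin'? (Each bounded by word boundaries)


Word boundaries (\b) mark the start/end of each word.
Text: 'red dig fun fed pin'
Splitting by whitespace:
  Word 1: 'red'
  Word 2: 'dig'
  Word 3: 'fun'
  Word 4: 'fed'
  Word 5: 'pin'
Total whole words: 5

5


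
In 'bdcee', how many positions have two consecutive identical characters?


Looking for consecutive identical characters in 'bdcee':
  pos 0-1: 'b' vs 'd' -> different
  pos 1-2: 'd' vs 'c' -> different
  pos 2-3: 'c' vs 'e' -> different
  pos 3-4: 'e' vs 'e' -> MATCH ('ee')
Consecutive identical pairs: ['ee']
Count: 1

1


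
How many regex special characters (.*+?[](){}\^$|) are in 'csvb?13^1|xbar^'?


Regex special characters are: . * + ? [ ] ( ) { } \ ^ $ |
Scanning 'csvb?13^1|xbar^':
  pos 4: '?' -> SPECIAL
  pos 7: '^' -> SPECIAL
  pos 9: '|' -> SPECIAL
  pos 14: '^' -> SPECIAL
Special chars found: ['?', '^', '|', '^']
Total: 4

4


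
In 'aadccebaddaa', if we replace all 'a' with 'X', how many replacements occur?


re.sub('a', 'X', text) replaces every occurrence of 'a' with 'X'.
Text: 'aadccebaddaa'
Scanning for 'a':
  pos 0: 'a' -> replacement #1
  pos 1: 'a' -> replacement #2
  pos 7: 'a' -> replacement #3
  pos 10: 'a' -> replacement #4
  pos 11: 'a' -> replacement #5
Total replacements: 5

5


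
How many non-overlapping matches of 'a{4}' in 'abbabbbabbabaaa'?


Pattern 'a{4}' matches exactly 4 consecutive a's (greedy, non-overlapping).
String: 'abbabbbabbabaaa'
Scanning for runs of a's:
  Run at pos 0: 'a' (length 1) -> 0 match(es)
  Run at pos 3: 'a' (length 1) -> 0 match(es)
  Run at pos 7: 'a' (length 1) -> 0 match(es)
  Run at pos 10: 'a' (length 1) -> 0 match(es)
  Run at pos 12: 'aaa' (length 3) -> 0 match(es)
Matches found: []
Total: 0

0


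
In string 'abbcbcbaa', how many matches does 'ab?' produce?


Pattern 'ab?' matches 'a' optionally followed by 'b'.
String: 'abbcbcbaa'
Scanning left to right for 'a' then checking next char:
  Match 1: 'ab' (a followed by b)
  Match 2: 'a' (a not followed by b)
  Match 3: 'a' (a not followed by b)
Total matches: 3

3


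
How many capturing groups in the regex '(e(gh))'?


To count capturing groups, count each '(' that starts a group.
Pattern: '(e(gh))'
Walking through the pattern:
  Position 0: '(' -> group #1
  Position 2: '(' -> group #2
Total capturing groups: 2

2


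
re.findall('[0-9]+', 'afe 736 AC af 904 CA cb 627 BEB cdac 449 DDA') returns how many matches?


Pattern '[0-9]+' finds one or more digits.
Text: 'afe 736 AC af 904 CA cb 627 BEB cdac 449 DDA'
Scanning for matches:
  Match 1: '736'
  Match 2: '904'
  Match 3: '627'
  Match 4: '449'
Total matches: 4

4


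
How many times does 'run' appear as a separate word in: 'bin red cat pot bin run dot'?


Scanning each word for exact match 'run':
  Word 1: 'bin' -> no
  Word 2: 'red' -> no
  Word 3: 'cat' -> no
  Word 4: 'pot' -> no
  Word 5: 'bin' -> no
  Word 6: 'run' -> MATCH
  Word 7: 'dot' -> no
Total matches: 1

1


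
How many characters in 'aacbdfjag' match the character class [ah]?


Character class [ah] matches any of: {a, h}
Scanning string 'aacbdfjag' character by character:
  pos 0: 'a' -> MATCH
  pos 1: 'a' -> MATCH
  pos 2: 'c' -> no
  pos 3: 'b' -> no
  pos 4: 'd' -> no
  pos 5: 'f' -> no
  pos 6: 'j' -> no
  pos 7: 'a' -> MATCH
  pos 8: 'g' -> no
Total matches: 3

3


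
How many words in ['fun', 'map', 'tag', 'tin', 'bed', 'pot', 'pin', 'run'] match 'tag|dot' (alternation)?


Alternation 'tag|dot' matches either 'tag' or 'dot'.
Checking each word:
  'fun' -> no
  'map' -> no
  'tag' -> MATCH
  'tin' -> no
  'bed' -> no
  'pot' -> no
  'pin' -> no
  'run' -> no
Matches: ['tag']
Count: 1

1


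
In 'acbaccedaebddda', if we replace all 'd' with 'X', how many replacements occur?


re.sub('d', 'X', text) replaces every occurrence of 'd' with 'X'.
Text: 'acbaccedaebddda'
Scanning for 'd':
  pos 7: 'd' -> replacement #1
  pos 11: 'd' -> replacement #2
  pos 12: 'd' -> replacement #3
  pos 13: 'd' -> replacement #4
Total replacements: 4

4


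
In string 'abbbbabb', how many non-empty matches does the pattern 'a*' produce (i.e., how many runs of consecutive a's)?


Pattern 'a*' matches zero or more a's. We want non-empty runs of consecutive a's.
String: 'abbbbabb'
Walking through the string to find runs of a's:
  Run 1: positions 0-0 -> 'a'
  Run 2: positions 5-5 -> 'a'
Non-empty runs found: ['a', 'a']
Count: 2

2


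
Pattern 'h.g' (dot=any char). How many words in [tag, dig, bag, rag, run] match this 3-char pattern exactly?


Pattern 'h.g' means: starts with 'h', any single char, ends with 'g'.
Checking each word (must be exactly 3 chars):
  'tag' (len=3): no
  'dig' (len=3): no
  'bag' (len=3): no
  'rag' (len=3): no
  'run' (len=3): no
Matching words: []
Total: 0

0


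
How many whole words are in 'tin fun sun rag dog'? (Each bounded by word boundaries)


Word boundaries (\b) mark the start/end of each word.
Text: 'tin fun sun rag dog'
Splitting by whitespace:
  Word 1: 'tin'
  Word 2: 'fun'
  Word 3: 'sun'
  Word 4: 'rag'
  Word 5: 'dog'
Total whole words: 5

5


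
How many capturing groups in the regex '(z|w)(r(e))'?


To count capturing groups, count each '(' that starts a group.
Pattern: '(z|w)(r(e))'
Walking through the pattern:
  Position 0: '(' -> group #1
  Position 5: '(' -> group #2
  Position 7: '(' -> group #3
Total capturing groups: 3

3


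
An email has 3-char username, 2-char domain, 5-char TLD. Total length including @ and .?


An email address has format: username@domain.tld
Username length: 3
'@' character: 1
Domain length: 2
'.' character: 1
TLD length: 5
Total = 3 + 1 + 2 + 1 + 5 = 12

12


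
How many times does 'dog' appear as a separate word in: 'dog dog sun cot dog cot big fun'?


Scanning each word for exact match 'dog':
  Word 1: 'dog' -> MATCH
  Word 2: 'dog' -> MATCH
  Word 3: 'sun' -> no
  Word 4: 'cot' -> no
  Word 5: 'dog' -> MATCH
  Word 6: 'cot' -> no
  Word 7: 'big' -> no
  Word 8: 'fun' -> no
Total matches: 3

3


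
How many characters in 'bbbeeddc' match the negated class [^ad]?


Negated class [^ad] matches any char NOT in {a, d}
Scanning 'bbbeeddc':
  pos 0: 'b' -> MATCH
  pos 1: 'b' -> MATCH
  pos 2: 'b' -> MATCH
  pos 3: 'e' -> MATCH
  pos 4: 'e' -> MATCH
  pos 5: 'd' -> no (excluded)
  pos 6: 'd' -> no (excluded)
  pos 7: 'c' -> MATCH
Total matches: 6

6


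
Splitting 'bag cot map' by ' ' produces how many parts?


Splitting by ' ' breaks the string at each occurrence of the separator.
Text: 'bag cot map'
Parts after split:
  Part 1: 'bag'
  Part 2: 'cot'
  Part 3: 'map'
Total parts: 3

3


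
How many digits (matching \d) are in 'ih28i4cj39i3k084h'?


\d matches any digit 0-9.
Scanning 'ih28i4cj39i3k084h':
  pos 2: '2' -> DIGIT
  pos 3: '8' -> DIGIT
  pos 5: '4' -> DIGIT
  pos 8: '3' -> DIGIT
  pos 9: '9' -> DIGIT
  pos 11: '3' -> DIGIT
  pos 13: '0' -> DIGIT
  pos 14: '8' -> DIGIT
  pos 15: '4' -> DIGIT
Digits found: ['2', '8', '4', '3', '9', '3', '0', '8', '4']
Total: 9

9


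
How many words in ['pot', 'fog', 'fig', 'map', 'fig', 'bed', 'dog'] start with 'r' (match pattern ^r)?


Pattern ^r anchors to start of word. Check which words begin with 'r':
  'pot' -> no
  'fog' -> no
  'fig' -> no
  'map' -> no
  'fig' -> no
  'bed' -> no
  'dog' -> no
Matching words: []
Count: 0

0


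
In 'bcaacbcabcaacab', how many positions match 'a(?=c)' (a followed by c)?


Lookahead 'a(?=c)' matches 'a' only when followed by 'c'.
String: 'bcaacbcabcaacab'
Checking each position where char is 'a':
  pos 2: 'a' -> no (next='a')
  pos 3: 'a' -> MATCH (next='c')
  pos 7: 'a' -> no (next='b')
  pos 10: 'a' -> no (next='a')
  pos 11: 'a' -> MATCH (next='c')
  pos 13: 'a' -> no (next='b')
Matching positions: [3, 11]
Count: 2

2


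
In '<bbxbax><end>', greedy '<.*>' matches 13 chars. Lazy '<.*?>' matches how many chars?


Greedy '<.*>' tries to match as MUCH as possible.
Lazy '<.*?>' tries to match as LITTLE as possible.

String: '<bbxbax><end>'
Greedy '<.*>' starts at first '<' and extends to the LAST '>': '<bbxbax><end>' (13 chars)
Lazy '<.*?>' starts at first '<' and stops at the FIRST '>': '<bbxbax>' (8 chars)

8


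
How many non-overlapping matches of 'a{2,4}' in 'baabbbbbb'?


Pattern 'a{2,4}' matches between 2 and 4 consecutive a's (greedy).
String: 'baabbbbbb'
Finding runs of a's and applying greedy matching:
  Run at pos 1: 'aa' (length 2)
Matches: ['aa']
Count: 1

1


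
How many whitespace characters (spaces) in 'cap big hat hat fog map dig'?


\s matches whitespace characters (spaces, tabs, etc.).
Text: 'cap big hat hat fog map dig'
This text has 7 words separated by spaces.
Number of spaces = number of words - 1 = 7 - 1 = 6

6


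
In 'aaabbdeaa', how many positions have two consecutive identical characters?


Looking for consecutive identical characters in 'aaabbdeaa':
  pos 0-1: 'a' vs 'a' -> MATCH ('aa')
  pos 1-2: 'a' vs 'a' -> MATCH ('aa')
  pos 2-3: 'a' vs 'b' -> different
  pos 3-4: 'b' vs 'b' -> MATCH ('bb')
  pos 4-5: 'b' vs 'd' -> different
  pos 5-6: 'd' vs 'e' -> different
  pos 6-7: 'e' vs 'a' -> different
  pos 7-8: 'a' vs 'a' -> MATCH ('aa')
Consecutive identical pairs: ['aa', 'aa', 'bb', 'aa']
Count: 4

4


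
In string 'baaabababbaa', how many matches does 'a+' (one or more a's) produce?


Pattern 'a+' matches one or more consecutive a's.
String: 'baaabababbaa'
Scanning for runs of a:
  Match 1: 'aaa' (length 3)
  Match 2: 'a' (length 1)
  Match 3: 'a' (length 1)
  Match 4: 'aa' (length 2)
Total matches: 4

4


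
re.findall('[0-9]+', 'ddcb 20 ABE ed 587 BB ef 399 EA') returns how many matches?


Pattern '[0-9]+' finds one or more digits.
Text: 'ddcb 20 ABE ed 587 BB ef 399 EA'
Scanning for matches:
  Match 1: '20'
  Match 2: '587'
  Match 3: '399'
Total matches: 3

3


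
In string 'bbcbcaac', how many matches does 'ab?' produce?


Pattern 'ab?' matches 'a' optionally followed by 'b'.
String: 'bbcbcaac'
Scanning left to right for 'a' then checking next char:
  Match 1: 'a' (a not followed by b)
  Match 2: 'a' (a not followed by b)
Total matches: 2

2


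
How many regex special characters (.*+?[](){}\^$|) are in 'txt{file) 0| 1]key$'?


Regex special characters are: . * + ? [ ] ( ) { } \ ^ $ |
Scanning 'txt{file) 0| 1]key$':
  pos 3: '{' -> SPECIAL
  pos 8: ')' -> SPECIAL
  pos 11: '|' -> SPECIAL
  pos 14: ']' -> SPECIAL
  pos 18: '$' -> SPECIAL
Special chars found: ['{', ')', '|', ']', '$']
Total: 5

5


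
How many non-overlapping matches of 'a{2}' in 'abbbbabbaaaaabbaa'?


Pattern 'a{2}' matches exactly 2 consecutive a's (greedy, non-overlapping).
String: 'abbbbabbaaaaabbaa'
Scanning for runs of a's:
  Run at pos 0: 'a' (length 1) -> 0 match(es)
  Run at pos 5: 'a' (length 1) -> 0 match(es)
  Run at pos 8: 'aaaaa' (length 5) -> 2 match(es)
  Run at pos 15: 'aa' (length 2) -> 1 match(es)
Matches found: ['aa', 'aa', 'aa']
Total: 3

3


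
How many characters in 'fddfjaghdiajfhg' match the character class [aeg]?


Character class [aeg] matches any of: {a, e, g}
Scanning string 'fddfjaghdiajfhg' character by character:
  pos 0: 'f' -> no
  pos 1: 'd' -> no
  pos 2: 'd' -> no
  pos 3: 'f' -> no
  pos 4: 'j' -> no
  pos 5: 'a' -> MATCH
  pos 6: 'g' -> MATCH
  pos 7: 'h' -> no
  pos 8: 'd' -> no
  pos 9: 'i' -> no
  pos 10: 'a' -> MATCH
  pos 11: 'j' -> no
  pos 12: 'f' -> no
  pos 13: 'h' -> no
  pos 14: 'g' -> MATCH
Total matches: 4

4


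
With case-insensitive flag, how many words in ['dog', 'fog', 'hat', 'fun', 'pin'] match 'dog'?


Case-insensitive matching: compare each word's lowercase form to 'dog'.
  'dog' -> lower='dog' -> MATCH
  'fog' -> lower='fog' -> no
  'hat' -> lower='hat' -> no
  'fun' -> lower='fun' -> no
  'pin' -> lower='pin' -> no
Matches: ['dog']
Count: 1

1


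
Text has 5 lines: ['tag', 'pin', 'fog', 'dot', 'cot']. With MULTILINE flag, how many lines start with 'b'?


With MULTILINE flag, ^ matches the start of each line.
Lines: ['tag', 'pin', 'fog', 'dot', 'cot']
Checking which lines start with 'b':
  Line 1: 'tag' -> no
  Line 2: 'pin' -> no
  Line 3: 'fog' -> no
  Line 4: 'dot' -> no
  Line 5: 'cot' -> no
Matching lines: []
Count: 0

0


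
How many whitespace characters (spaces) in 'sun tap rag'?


\s matches whitespace characters (spaces, tabs, etc.).
Text: 'sun tap rag'
This text has 3 words separated by spaces.
Number of spaces = number of words - 1 = 3 - 1 = 2

2


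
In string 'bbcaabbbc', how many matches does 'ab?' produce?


Pattern 'ab?' matches 'a' optionally followed by 'b'.
String: 'bbcaabbbc'
Scanning left to right for 'a' then checking next char:
  Match 1: 'a' (a not followed by b)
  Match 2: 'ab' (a followed by b)
Total matches: 2

2


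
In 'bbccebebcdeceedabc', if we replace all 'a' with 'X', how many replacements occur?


re.sub('a', 'X', text) replaces every occurrence of 'a' with 'X'.
Text: 'bbccebebcdeceedabc'
Scanning for 'a':
  pos 15: 'a' -> replacement #1
Total replacements: 1

1


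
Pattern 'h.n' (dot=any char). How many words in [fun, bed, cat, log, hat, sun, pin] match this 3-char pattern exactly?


Pattern 'h.n' means: starts with 'h', any single char, ends with 'n'.
Checking each word (must be exactly 3 chars):
  'fun' (len=3): no
  'bed' (len=3): no
  'cat' (len=3): no
  'log' (len=3): no
  'hat' (len=3): no
  'sun' (len=3): no
  'pin' (len=3): no
Matching words: []
Total: 0

0


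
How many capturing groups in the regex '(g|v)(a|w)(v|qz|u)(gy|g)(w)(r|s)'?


To count capturing groups, count each '(' that starts a group.
Pattern: '(g|v)(a|w)(v|qz|u)(gy|g)(w)(r|s)'
Walking through the pattern:
  Position 0: '(' -> group #1
  Position 5: '(' -> group #2
  Position 10: '(' -> group #3
  Position 18: '(' -> group #4
  Position 24: '(' -> group #5
  Position 27: '(' -> group #6
Total capturing groups: 6

6


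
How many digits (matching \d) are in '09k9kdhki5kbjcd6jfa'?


\d matches any digit 0-9.
Scanning '09k9kdhki5kbjcd6jfa':
  pos 0: '0' -> DIGIT
  pos 1: '9' -> DIGIT
  pos 3: '9' -> DIGIT
  pos 9: '5' -> DIGIT
  pos 15: '6' -> DIGIT
Digits found: ['0', '9', '9', '5', '6']
Total: 5

5


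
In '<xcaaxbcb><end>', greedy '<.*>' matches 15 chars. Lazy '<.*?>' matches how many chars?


Greedy '<.*>' tries to match as MUCH as possible.
Lazy '<.*?>' tries to match as LITTLE as possible.

String: '<xcaaxbcb><end>'
Greedy '<.*>' starts at first '<' and extends to the LAST '>': '<xcaaxbcb><end>' (15 chars)
Lazy '<.*?>' starts at first '<' and stops at the FIRST '>': '<xcaaxbcb>' (10 chars)

10


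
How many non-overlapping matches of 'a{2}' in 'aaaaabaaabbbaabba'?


Pattern 'a{2}' matches exactly 2 consecutive a's (greedy, non-overlapping).
String: 'aaaaabaaabbbaabba'
Scanning for runs of a's:
  Run at pos 0: 'aaaaa' (length 5) -> 2 match(es)
  Run at pos 6: 'aaa' (length 3) -> 1 match(es)
  Run at pos 12: 'aa' (length 2) -> 1 match(es)
  Run at pos 16: 'a' (length 1) -> 0 match(es)
Matches found: ['aa', 'aa', 'aa', 'aa']
Total: 4

4


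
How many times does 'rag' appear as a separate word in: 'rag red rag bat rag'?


Scanning each word for exact match 'rag':
  Word 1: 'rag' -> MATCH
  Word 2: 'red' -> no
  Word 3: 'rag' -> MATCH
  Word 4: 'bat' -> no
  Word 5: 'rag' -> MATCH
Total matches: 3

3


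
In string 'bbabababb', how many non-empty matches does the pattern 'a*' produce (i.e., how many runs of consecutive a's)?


Pattern 'a*' matches zero or more a's. We want non-empty runs of consecutive a's.
String: 'bbabababb'
Walking through the string to find runs of a's:
  Run 1: positions 2-2 -> 'a'
  Run 2: positions 4-4 -> 'a'
  Run 3: positions 6-6 -> 'a'
Non-empty runs found: ['a', 'a', 'a']
Count: 3

3


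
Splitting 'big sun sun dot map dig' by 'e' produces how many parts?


Splitting by 'e' breaks the string at each occurrence of the separator.
Text: 'big sun sun dot map dig'
Parts after split:
  Part 1: 'big sun sun dot map dig'
Total parts: 1

1


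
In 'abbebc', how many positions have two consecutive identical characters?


Looking for consecutive identical characters in 'abbebc':
  pos 0-1: 'a' vs 'b' -> different
  pos 1-2: 'b' vs 'b' -> MATCH ('bb')
  pos 2-3: 'b' vs 'e' -> different
  pos 3-4: 'e' vs 'b' -> different
  pos 4-5: 'b' vs 'c' -> different
Consecutive identical pairs: ['bb']
Count: 1

1


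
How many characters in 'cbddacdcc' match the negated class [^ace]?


Negated class [^ace] matches any char NOT in {a, c, e}
Scanning 'cbddacdcc':
  pos 0: 'c' -> no (excluded)
  pos 1: 'b' -> MATCH
  pos 2: 'd' -> MATCH
  pos 3: 'd' -> MATCH
  pos 4: 'a' -> no (excluded)
  pos 5: 'c' -> no (excluded)
  pos 6: 'd' -> MATCH
  pos 7: 'c' -> no (excluded)
  pos 8: 'c' -> no (excluded)
Total matches: 4

4


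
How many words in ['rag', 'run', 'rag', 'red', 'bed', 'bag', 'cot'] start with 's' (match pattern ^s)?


Pattern ^s anchors to start of word. Check which words begin with 's':
  'rag' -> no
  'run' -> no
  'rag' -> no
  'red' -> no
  'bed' -> no
  'bag' -> no
  'cot' -> no
Matching words: []
Count: 0

0


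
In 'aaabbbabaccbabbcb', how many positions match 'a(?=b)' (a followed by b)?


Lookahead 'a(?=b)' matches 'a' only when followed by 'b'.
String: 'aaabbbabaccbabbcb'
Checking each position where char is 'a':
  pos 0: 'a' -> no (next='a')
  pos 1: 'a' -> no (next='a')
  pos 2: 'a' -> MATCH (next='b')
  pos 6: 'a' -> MATCH (next='b')
  pos 8: 'a' -> no (next='c')
  pos 12: 'a' -> MATCH (next='b')
Matching positions: [2, 6, 12]
Count: 3

3
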